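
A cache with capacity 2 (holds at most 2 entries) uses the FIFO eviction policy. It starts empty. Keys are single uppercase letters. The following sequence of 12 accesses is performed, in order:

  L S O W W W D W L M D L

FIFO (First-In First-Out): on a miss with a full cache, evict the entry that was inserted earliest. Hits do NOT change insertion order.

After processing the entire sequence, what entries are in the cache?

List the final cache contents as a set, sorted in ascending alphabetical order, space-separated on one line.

Answer: D L

Derivation:
FIFO simulation (capacity=2):
  1. access L: MISS. Cache (old->new): [L]
  2. access S: MISS. Cache (old->new): [L S]
  3. access O: MISS, evict L. Cache (old->new): [S O]
  4. access W: MISS, evict S. Cache (old->new): [O W]
  5. access W: HIT. Cache (old->new): [O W]
  6. access W: HIT. Cache (old->new): [O W]
  7. access D: MISS, evict O. Cache (old->new): [W D]
  8. access W: HIT. Cache (old->new): [W D]
  9. access L: MISS, evict W. Cache (old->new): [D L]
  10. access M: MISS, evict D. Cache (old->new): [L M]
  11. access D: MISS, evict L. Cache (old->new): [M D]
  12. access L: MISS, evict M. Cache (old->new): [D L]
Total: 3 hits, 9 misses, 7 evictions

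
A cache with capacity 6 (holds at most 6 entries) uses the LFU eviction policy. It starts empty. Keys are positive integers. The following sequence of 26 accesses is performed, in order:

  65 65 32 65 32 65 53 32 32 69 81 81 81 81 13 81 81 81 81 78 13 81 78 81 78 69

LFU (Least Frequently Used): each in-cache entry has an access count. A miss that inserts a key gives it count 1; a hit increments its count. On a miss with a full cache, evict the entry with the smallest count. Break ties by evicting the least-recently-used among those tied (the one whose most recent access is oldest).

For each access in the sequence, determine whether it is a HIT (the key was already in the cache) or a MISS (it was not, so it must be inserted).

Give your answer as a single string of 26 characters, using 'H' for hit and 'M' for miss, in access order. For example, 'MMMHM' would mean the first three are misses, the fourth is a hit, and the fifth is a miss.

LFU simulation (capacity=6):
  1. access 65: MISS. Cache: [65(c=1)]
  2. access 65: HIT, count now 2. Cache: [65(c=2)]
  3. access 32: MISS. Cache: [32(c=1) 65(c=2)]
  4. access 65: HIT, count now 3. Cache: [32(c=1) 65(c=3)]
  5. access 32: HIT, count now 2. Cache: [32(c=2) 65(c=3)]
  6. access 65: HIT, count now 4. Cache: [32(c=2) 65(c=4)]
  7. access 53: MISS. Cache: [53(c=1) 32(c=2) 65(c=4)]
  8. access 32: HIT, count now 3. Cache: [53(c=1) 32(c=3) 65(c=4)]
  9. access 32: HIT, count now 4. Cache: [53(c=1) 65(c=4) 32(c=4)]
  10. access 69: MISS. Cache: [53(c=1) 69(c=1) 65(c=4) 32(c=4)]
  11. access 81: MISS. Cache: [53(c=1) 69(c=1) 81(c=1) 65(c=4) 32(c=4)]
  12. access 81: HIT, count now 2. Cache: [53(c=1) 69(c=1) 81(c=2) 65(c=4) 32(c=4)]
  13. access 81: HIT, count now 3. Cache: [53(c=1) 69(c=1) 81(c=3) 65(c=4) 32(c=4)]
  14. access 81: HIT, count now 4. Cache: [53(c=1) 69(c=1) 65(c=4) 32(c=4) 81(c=4)]
  15. access 13: MISS. Cache: [53(c=1) 69(c=1) 13(c=1) 65(c=4) 32(c=4) 81(c=4)]
  16. access 81: HIT, count now 5. Cache: [53(c=1) 69(c=1) 13(c=1) 65(c=4) 32(c=4) 81(c=5)]
  17. access 81: HIT, count now 6. Cache: [53(c=1) 69(c=1) 13(c=1) 65(c=4) 32(c=4) 81(c=6)]
  18. access 81: HIT, count now 7. Cache: [53(c=1) 69(c=1) 13(c=1) 65(c=4) 32(c=4) 81(c=7)]
  19. access 81: HIT, count now 8. Cache: [53(c=1) 69(c=1) 13(c=1) 65(c=4) 32(c=4) 81(c=8)]
  20. access 78: MISS, evict 53(c=1). Cache: [69(c=1) 13(c=1) 78(c=1) 65(c=4) 32(c=4) 81(c=8)]
  21. access 13: HIT, count now 2. Cache: [69(c=1) 78(c=1) 13(c=2) 65(c=4) 32(c=4) 81(c=8)]
  22. access 81: HIT, count now 9. Cache: [69(c=1) 78(c=1) 13(c=2) 65(c=4) 32(c=4) 81(c=9)]
  23. access 78: HIT, count now 2. Cache: [69(c=1) 13(c=2) 78(c=2) 65(c=4) 32(c=4) 81(c=9)]
  24. access 81: HIT, count now 10. Cache: [69(c=1) 13(c=2) 78(c=2) 65(c=4) 32(c=4) 81(c=10)]
  25. access 78: HIT, count now 3. Cache: [69(c=1) 13(c=2) 78(c=3) 65(c=4) 32(c=4) 81(c=10)]
  26. access 69: HIT, count now 2. Cache: [13(c=2) 69(c=2) 78(c=3) 65(c=4) 32(c=4) 81(c=10)]
Total: 19 hits, 7 misses, 1 evictions

Answer: MHMHHHMHHMMHHHMHHHHMHHHHHH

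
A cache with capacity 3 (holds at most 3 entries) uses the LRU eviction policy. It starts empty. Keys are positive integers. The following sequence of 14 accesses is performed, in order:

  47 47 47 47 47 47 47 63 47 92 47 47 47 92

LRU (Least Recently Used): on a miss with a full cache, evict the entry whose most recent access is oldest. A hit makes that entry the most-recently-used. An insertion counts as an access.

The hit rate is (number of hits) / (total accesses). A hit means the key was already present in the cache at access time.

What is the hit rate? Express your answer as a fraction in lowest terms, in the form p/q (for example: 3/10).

LRU simulation (capacity=3):
  1. access 47: MISS. Cache (LRU->MRU): [47]
  2. access 47: HIT. Cache (LRU->MRU): [47]
  3. access 47: HIT. Cache (LRU->MRU): [47]
  4. access 47: HIT. Cache (LRU->MRU): [47]
  5. access 47: HIT. Cache (LRU->MRU): [47]
  6. access 47: HIT. Cache (LRU->MRU): [47]
  7. access 47: HIT. Cache (LRU->MRU): [47]
  8. access 63: MISS. Cache (LRU->MRU): [47 63]
  9. access 47: HIT. Cache (LRU->MRU): [63 47]
  10. access 92: MISS. Cache (LRU->MRU): [63 47 92]
  11. access 47: HIT. Cache (LRU->MRU): [63 92 47]
  12. access 47: HIT. Cache (LRU->MRU): [63 92 47]
  13. access 47: HIT. Cache (LRU->MRU): [63 92 47]
  14. access 92: HIT. Cache (LRU->MRU): [63 47 92]
Total: 11 hits, 3 misses, 0 evictions

Hit rate = 11/14

Answer: 11/14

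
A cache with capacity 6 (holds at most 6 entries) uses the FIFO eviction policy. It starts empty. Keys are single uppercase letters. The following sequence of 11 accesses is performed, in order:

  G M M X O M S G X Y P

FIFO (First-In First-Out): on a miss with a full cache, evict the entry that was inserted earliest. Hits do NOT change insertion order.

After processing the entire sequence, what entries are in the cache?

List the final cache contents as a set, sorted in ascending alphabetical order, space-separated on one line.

FIFO simulation (capacity=6):
  1. access G: MISS. Cache (old->new): [G]
  2. access M: MISS. Cache (old->new): [G M]
  3. access M: HIT. Cache (old->new): [G M]
  4. access X: MISS. Cache (old->new): [G M X]
  5. access O: MISS. Cache (old->new): [G M X O]
  6. access M: HIT. Cache (old->new): [G M X O]
  7. access S: MISS. Cache (old->new): [G M X O S]
  8. access G: HIT. Cache (old->new): [G M X O S]
  9. access X: HIT. Cache (old->new): [G M X O S]
  10. access Y: MISS. Cache (old->new): [G M X O S Y]
  11. access P: MISS, evict G. Cache (old->new): [M X O S Y P]
Total: 4 hits, 7 misses, 1 evictions

Answer: M O P S X Y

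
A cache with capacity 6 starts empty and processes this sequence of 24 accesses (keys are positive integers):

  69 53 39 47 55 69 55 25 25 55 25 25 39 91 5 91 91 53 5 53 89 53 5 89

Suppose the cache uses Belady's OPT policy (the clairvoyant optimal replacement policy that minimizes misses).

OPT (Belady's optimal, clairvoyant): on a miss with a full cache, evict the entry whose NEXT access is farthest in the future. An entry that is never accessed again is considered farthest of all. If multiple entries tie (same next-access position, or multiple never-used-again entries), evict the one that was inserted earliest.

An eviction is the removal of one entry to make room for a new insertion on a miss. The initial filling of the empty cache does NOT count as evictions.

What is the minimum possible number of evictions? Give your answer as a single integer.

OPT (Belady) simulation (capacity=6):
  1. access 69: MISS. Cache: [69]
  2. access 53: MISS. Cache: [69 53]
  3. access 39: MISS. Cache: [69 53 39]
  4. access 47: MISS. Cache: [69 53 39 47]
  5. access 55: MISS. Cache: [69 53 39 47 55]
  6. access 69: HIT. Next use of 69: never. Cache: [69 53 39 47 55]
  7. access 55: HIT. Next use of 55: step 10. Cache: [69 53 39 47 55]
  8. access 25: MISS. Cache: [69 53 39 47 55 25]
  9. access 25: HIT. Next use of 25: step 11. Cache: [69 53 39 47 55 25]
  10. access 55: HIT. Next use of 55: never. Cache: [69 53 39 47 55 25]
  11. access 25: HIT. Next use of 25: step 12. Cache: [69 53 39 47 55 25]
  12. access 25: HIT. Next use of 25: never. Cache: [69 53 39 47 55 25]
  13. access 39: HIT. Next use of 39: never. Cache: [69 53 39 47 55 25]
  14. access 91: MISS, evict 69 (next use: never). Cache: [53 39 47 55 25 91]
  15. access 5: MISS, evict 39 (next use: never). Cache: [53 47 55 25 91 5]
  16. access 91: HIT. Next use of 91: step 17. Cache: [53 47 55 25 91 5]
  17. access 91: HIT. Next use of 91: never. Cache: [53 47 55 25 91 5]
  18. access 53: HIT. Next use of 53: step 20. Cache: [53 47 55 25 91 5]
  19. access 5: HIT. Next use of 5: step 23. Cache: [53 47 55 25 91 5]
  20. access 53: HIT. Next use of 53: step 22. Cache: [53 47 55 25 91 5]
  21. access 89: MISS, evict 47 (next use: never). Cache: [53 55 25 91 5 89]
  22. access 53: HIT. Next use of 53: never. Cache: [53 55 25 91 5 89]
  23. access 5: HIT. Next use of 5: never. Cache: [53 55 25 91 5 89]
  24. access 89: HIT. Next use of 89: never. Cache: [53 55 25 91 5 89]
Total: 15 hits, 9 misses, 3 evictions

Answer: 3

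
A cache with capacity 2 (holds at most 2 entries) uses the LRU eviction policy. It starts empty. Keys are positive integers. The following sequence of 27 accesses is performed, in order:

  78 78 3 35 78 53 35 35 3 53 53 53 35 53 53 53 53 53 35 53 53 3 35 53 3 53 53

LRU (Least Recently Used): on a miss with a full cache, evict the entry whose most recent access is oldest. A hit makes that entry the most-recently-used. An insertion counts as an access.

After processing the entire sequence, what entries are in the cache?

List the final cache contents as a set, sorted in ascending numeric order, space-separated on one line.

LRU simulation (capacity=2):
  1. access 78: MISS. Cache (LRU->MRU): [78]
  2. access 78: HIT. Cache (LRU->MRU): [78]
  3. access 3: MISS. Cache (LRU->MRU): [78 3]
  4. access 35: MISS, evict 78. Cache (LRU->MRU): [3 35]
  5. access 78: MISS, evict 3. Cache (LRU->MRU): [35 78]
  6. access 53: MISS, evict 35. Cache (LRU->MRU): [78 53]
  7. access 35: MISS, evict 78. Cache (LRU->MRU): [53 35]
  8. access 35: HIT. Cache (LRU->MRU): [53 35]
  9. access 3: MISS, evict 53. Cache (LRU->MRU): [35 3]
  10. access 53: MISS, evict 35. Cache (LRU->MRU): [3 53]
  11. access 53: HIT. Cache (LRU->MRU): [3 53]
  12. access 53: HIT. Cache (LRU->MRU): [3 53]
  13. access 35: MISS, evict 3. Cache (LRU->MRU): [53 35]
  14. access 53: HIT. Cache (LRU->MRU): [35 53]
  15. access 53: HIT. Cache (LRU->MRU): [35 53]
  16. access 53: HIT. Cache (LRU->MRU): [35 53]
  17. access 53: HIT. Cache (LRU->MRU): [35 53]
  18. access 53: HIT. Cache (LRU->MRU): [35 53]
  19. access 35: HIT. Cache (LRU->MRU): [53 35]
  20. access 53: HIT. Cache (LRU->MRU): [35 53]
  21. access 53: HIT. Cache (LRU->MRU): [35 53]
  22. access 3: MISS, evict 35. Cache (LRU->MRU): [53 3]
  23. access 35: MISS, evict 53. Cache (LRU->MRU): [3 35]
  24. access 53: MISS, evict 3. Cache (LRU->MRU): [35 53]
  25. access 3: MISS, evict 35. Cache (LRU->MRU): [53 3]
  26. access 53: HIT. Cache (LRU->MRU): [3 53]
  27. access 53: HIT. Cache (LRU->MRU): [3 53]
Total: 14 hits, 13 misses, 11 evictions

Answer: 3 53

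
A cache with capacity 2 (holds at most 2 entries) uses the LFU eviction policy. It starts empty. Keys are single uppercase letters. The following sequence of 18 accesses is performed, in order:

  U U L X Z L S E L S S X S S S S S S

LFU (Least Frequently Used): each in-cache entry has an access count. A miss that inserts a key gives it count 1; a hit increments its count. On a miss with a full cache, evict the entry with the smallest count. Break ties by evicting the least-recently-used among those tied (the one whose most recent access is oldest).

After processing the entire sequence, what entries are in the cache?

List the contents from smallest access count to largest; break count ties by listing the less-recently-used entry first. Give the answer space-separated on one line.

LFU simulation (capacity=2):
  1. access U: MISS. Cache: [U(c=1)]
  2. access U: HIT, count now 2. Cache: [U(c=2)]
  3. access L: MISS. Cache: [L(c=1) U(c=2)]
  4. access X: MISS, evict L(c=1). Cache: [X(c=1) U(c=2)]
  5. access Z: MISS, evict X(c=1). Cache: [Z(c=1) U(c=2)]
  6. access L: MISS, evict Z(c=1). Cache: [L(c=1) U(c=2)]
  7. access S: MISS, evict L(c=1). Cache: [S(c=1) U(c=2)]
  8. access E: MISS, evict S(c=1). Cache: [E(c=1) U(c=2)]
  9. access L: MISS, evict E(c=1). Cache: [L(c=1) U(c=2)]
  10. access S: MISS, evict L(c=1). Cache: [S(c=1) U(c=2)]
  11. access S: HIT, count now 2. Cache: [U(c=2) S(c=2)]
  12. access X: MISS, evict U(c=2). Cache: [X(c=1) S(c=2)]
  13. access S: HIT, count now 3. Cache: [X(c=1) S(c=3)]
  14. access S: HIT, count now 4. Cache: [X(c=1) S(c=4)]
  15. access S: HIT, count now 5. Cache: [X(c=1) S(c=5)]
  16. access S: HIT, count now 6. Cache: [X(c=1) S(c=6)]
  17. access S: HIT, count now 7. Cache: [X(c=1) S(c=7)]
  18. access S: HIT, count now 8. Cache: [X(c=1) S(c=8)]
Total: 8 hits, 10 misses, 8 evictions

Answer: X S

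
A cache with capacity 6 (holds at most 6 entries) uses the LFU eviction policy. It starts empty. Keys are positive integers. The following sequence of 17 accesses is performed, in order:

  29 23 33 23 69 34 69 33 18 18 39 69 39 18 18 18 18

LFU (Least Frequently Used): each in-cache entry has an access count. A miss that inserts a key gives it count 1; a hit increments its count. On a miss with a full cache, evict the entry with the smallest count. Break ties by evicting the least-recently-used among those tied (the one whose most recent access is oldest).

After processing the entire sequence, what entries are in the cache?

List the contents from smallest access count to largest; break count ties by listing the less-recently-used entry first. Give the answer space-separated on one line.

Answer: 34 23 33 39 69 18

Derivation:
LFU simulation (capacity=6):
  1. access 29: MISS. Cache: [29(c=1)]
  2. access 23: MISS. Cache: [29(c=1) 23(c=1)]
  3. access 33: MISS. Cache: [29(c=1) 23(c=1) 33(c=1)]
  4. access 23: HIT, count now 2. Cache: [29(c=1) 33(c=1) 23(c=2)]
  5. access 69: MISS. Cache: [29(c=1) 33(c=1) 69(c=1) 23(c=2)]
  6. access 34: MISS. Cache: [29(c=1) 33(c=1) 69(c=1) 34(c=1) 23(c=2)]
  7. access 69: HIT, count now 2. Cache: [29(c=1) 33(c=1) 34(c=1) 23(c=2) 69(c=2)]
  8. access 33: HIT, count now 2. Cache: [29(c=1) 34(c=1) 23(c=2) 69(c=2) 33(c=2)]
  9. access 18: MISS. Cache: [29(c=1) 34(c=1) 18(c=1) 23(c=2) 69(c=2) 33(c=2)]
  10. access 18: HIT, count now 2. Cache: [29(c=1) 34(c=1) 23(c=2) 69(c=2) 33(c=2) 18(c=2)]
  11. access 39: MISS, evict 29(c=1). Cache: [34(c=1) 39(c=1) 23(c=2) 69(c=2) 33(c=2) 18(c=2)]
  12. access 69: HIT, count now 3. Cache: [34(c=1) 39(c=1) 23(c=2) 33(c=2) 18(c=2) 69(c=3)]
  13. access 39: HIT, count now 2. Cache: [34(c=1) 23(c=2) 33(c=2) 18(c=2) 39(c=2) 69(c=3)]
  14. access 18: HIT, count now 3. Cache: [34(c=1) 23(c=2) 33(c=2) 39(c=2) 69(c=3) 18(c=3)]
  15. access 18: HIT, count now 4. Cache: [34(c=1) 23(c=2) 33(c=2) 39(c=2) 69(c=3) 18(c=4)]
  16. access 18: HIT, count now 5. Cache: [34(c=1) 23(c=2) 33(c=2) 39(c=2) 69(c=3) 18(c=5)]
  17. access 18: HIT, count now 6. Cache: [34(c=1) 23(c=2) 33(c=2) 39(c=2) 69(c=3) 18(c=6)]
Total: 10 hits, 7 misses, 1 evictions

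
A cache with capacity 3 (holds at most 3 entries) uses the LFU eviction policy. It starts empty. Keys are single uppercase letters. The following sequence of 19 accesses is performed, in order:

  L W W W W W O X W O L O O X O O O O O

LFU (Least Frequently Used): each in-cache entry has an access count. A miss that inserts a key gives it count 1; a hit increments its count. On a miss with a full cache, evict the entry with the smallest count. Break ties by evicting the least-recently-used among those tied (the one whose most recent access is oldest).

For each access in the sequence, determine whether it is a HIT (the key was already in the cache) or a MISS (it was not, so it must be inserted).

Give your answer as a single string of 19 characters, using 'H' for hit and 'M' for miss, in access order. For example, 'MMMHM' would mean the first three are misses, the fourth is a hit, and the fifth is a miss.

Answer: MMHHHHMMHHMHHMHHHHH

Derivation:
LFU simulation (capacity=3):
  1. access L: MISS. Cache: [L(c=1)]
  2. access W: MISS. Cache: [L(c=1) W(c=1)]
  3. access W: HIT, count now 2. Cache: [L(c=1) W(c=2)]
  4. access W: HIT, count now 3. Cache: [L(c=1) W(c=3)]
  5. access W: HIT, count now 4. Cache: [L(c=1) W(c=4)]
  6. access W: HIT, count now 5. Cache: [L(c=1) W(c=5)]
  7. access O: MISS. Cache: [L(c=1) O(c=1) W(c=5)]
  8. access X: MISS, evict L(c=1). Cache: [O(c=1) X(c=1) W(c=5)]
  9. access W: HIT, count now 6. Cache: [O(c=1) X(c=1) W(c=6)]
  10. access O: HIT, count now 2. Cache: [X(c=1) O(c=2) W(c=6)]
  11. access L: MISS, evict X(c=1). Cache: [L(c=1) O(c=2) W(c=6)]
  12. access O: HIT, count now 3. Cache: [L(c=1) O(c=3) W(c=6)]
  13. access O: HIT, count now 4. Cache: [L(c=1) O(c=4) W(c=6)]
  14. access X: MISS, evict L(c=1). Cache: [X(c=1) O(c=4) W(c=6)]
  15. access O: HIT, count now 5. Cache: [X(c=1) O(c=5) W(c=6)]
  16. access O: HIT, count now 6. Cache: [X(c=1) W(c=6) O(c=6)]
  17. access O: HIT, count now 7. Cache: [X(c=1) W(c=6) O(c=7)]
  18. access O: HIT, count now 8. Cache: [X(c=1) W(c=6) O(c=8)]
  19. access O: HIT, count now 9. Cache: [X(c=1) W(c=6) O(c=9)]
Total: 13 hits, 6 misses, 3 evictions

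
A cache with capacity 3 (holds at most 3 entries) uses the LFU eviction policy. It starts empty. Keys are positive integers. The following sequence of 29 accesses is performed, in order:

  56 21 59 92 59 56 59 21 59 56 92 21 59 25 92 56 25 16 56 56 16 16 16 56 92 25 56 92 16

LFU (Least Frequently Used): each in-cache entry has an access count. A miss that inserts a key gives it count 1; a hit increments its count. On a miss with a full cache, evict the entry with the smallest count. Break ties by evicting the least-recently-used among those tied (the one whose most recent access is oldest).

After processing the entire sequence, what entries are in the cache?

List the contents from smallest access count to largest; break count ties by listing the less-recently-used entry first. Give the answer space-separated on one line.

LFU simulation (capacity=3):
  1. access 56: MISS. Cache: [56(c=1)]
  2. access 21: MISS. Cache: [56(c=1) 21(c=1)]
  3. access 59: MISS. Cache: [56(c=1) 21(c=1) 59(c=1)]
  4. access 92: MISS, evict 56(c=1). Cache: [21(c=1) 59(c=1) 92(c=1)]
  5. access 59: HIT, count now 2. Cache: [21(c=1) 92(c=1) 59(c=2)]
  6. access 56: MISS, evict 21(c=1). Cache: [92(c=1) 56(c=1) 59(c=2)]
  7. access 59: HIT, count now 3. Cache: [92(c=1) 56(c=1) 59(c=3)]
  8. access 21: MISS, evict 92(c=1). Cache: [56(c=1) 21(c=1) 59(c=3)]
  9. access 59: HIT, count now 4. Cache: [56(c=1) 21(c=1) 59(c=4)]
  10. access 56: HIT, count now 2. Cache: [21(c=1) 56(c=2) 59(c=4)]
  11. access 92: MISS, evict 21(c=1). Cache: [92(c=1) 56(c=2) 59(c=4)]
  12. access 21: MISS, evict 92(c=1). Cache: [21(c=1) 56(c=2) 59(c=4)]
  13. access 59: HIT, count now 5. Cache: [21(c=1) 56(c=2) 59(c=5)]
  14. access 25: MISS, evict 21(c=1). Cache: [25(c=1) 56(c=2) 59(c=5)]
  15. access 92: MISS, evict 25(c=1). Cache: [92(c=1) 56(c=2) 59(c=5)]
  16. access 56: HIT, count now 3. Cache: [92(c=1) 56(c=3) 59(c=5)]
  17. access 25: MISS, evict 92(c=1). Cache: [25(c=1) 56(c=3) 59(c=5)]
  18. access 16: MISS, evict 25(c=1). Cache: [16(c=1) 56(c=3) 59(c=5)]
  19. access 56: HIT, count now 4. Cache: [16(c=1) 56(c=4) 59(c=5)]
  20. access 56: HIT, count now 5. Cache: [16(c=1) 59(c=5) 56(c=5)]
  21. access 16: HIT, count now 2. Cache: [16(c=2) 59(c=5) 56(c=5)]
  22. access 16: HIT, count now 3. Cache: [16(c=3) 59(c=5) 56(c=5)]
  23. access 16: HIT, count now 4. Cache: [16(c=4) 59(c=5) 56(c=5)]
  24. access 56: HIT, count now 6. Cache: [16(c=4) 59(c=5) 56(c=6)]
  25. access 92: MISS, evict 16(c=4). Cache: [92(c=1) 59(c=5) 56(c=6)]
  26. access 25: MISS, evict 92(c=1). Cache: [25(c=1) 59(c=5) 56(c=6)]
  27. access 56: HIT, count now 7. Cache: [25(c=1) 59(c=5) 56(c=7)]
  28. access 92: MISS, evict 25(c=1). Cache: [92(c=1) 59(c=5) 56(c=7)]
  29. access 16: MISS, evict 92(c=1). Cache: [16(c=1) 59(c=5) 56(c=7)]
Total: 13 hits, 16 misses, 13 evictions

Answer: 16 59 56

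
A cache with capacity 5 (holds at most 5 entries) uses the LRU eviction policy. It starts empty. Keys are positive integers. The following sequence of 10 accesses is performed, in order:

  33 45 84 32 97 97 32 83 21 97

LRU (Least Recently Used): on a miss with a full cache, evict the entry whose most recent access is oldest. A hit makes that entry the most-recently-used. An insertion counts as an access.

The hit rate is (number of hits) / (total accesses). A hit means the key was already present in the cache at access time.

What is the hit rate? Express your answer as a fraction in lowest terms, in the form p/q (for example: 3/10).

LRU simulation (capacity=5):
  1. access 33: MISS. Cache (LRU->MRU): [33]
  2. access 45: MISS. Cache (LRU->MRU): [33 45]
  3. access 84: MISS. Cache (LRU->MRU): [33 45 84]
  4. access 32: MISS. Cache (LRU->MRU): [33 45 84 32]
  5. access 97: MISS. Cache (LRU->MRU): [33 45 84 32 97]
  6. access 97: HIT. Cache (LRU->MRU): [33 45 84 32 97]
  7. access 32: HIT. Cache (LRU->MRU): [33 45 84 97 32]
  8. access 83: MISS, evict 33. Cache (LRU->MRU): [45 84 97 32 83]
  9. access 21: MISS, evict 45. Cache (LRU->MRU): [84 97 32 83 21]
  10. access 97: HIT. Cache (LRU->MRU): [84 32 83 21 97]
Total: 3 hits, 7 misses, 2 evictions

Hit rate = 3/10

Answer: 3/10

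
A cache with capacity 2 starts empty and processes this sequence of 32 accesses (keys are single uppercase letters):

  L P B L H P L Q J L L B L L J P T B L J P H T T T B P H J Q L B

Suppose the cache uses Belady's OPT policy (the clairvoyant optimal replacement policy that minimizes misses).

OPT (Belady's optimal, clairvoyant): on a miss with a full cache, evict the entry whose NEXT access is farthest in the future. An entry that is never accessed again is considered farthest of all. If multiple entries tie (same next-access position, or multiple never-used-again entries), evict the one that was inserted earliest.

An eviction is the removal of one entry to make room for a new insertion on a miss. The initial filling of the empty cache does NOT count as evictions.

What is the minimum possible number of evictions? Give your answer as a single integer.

Answer: 19

Derivation:
OPT (Belady) simulation (capacity=2):
  1. access L: MISS. Cache: [L]
  2. access P: MISS. Cache: [L P]
  3. access B: MISS, evict P (next use: step 6). Cache: [L B]
  4. access L: HIT. Next use of L: step 7. Cache: [L B]
  5. access H: MISS, evict B (next use: step 12). Cache: [L H]
  6. access P: MISS, evict H (next use: step 22). Cache: [L P]
  7. access L: HIT. Next use of L: step 10. Cache: [L P]
  8. access Q: MISS, evict P (next use: step 16). Cache: [L Q]
  9. access J: MISS, evict Q (next use: step 30). Cache: [L J]
  10. access L: HIT. Next use of L: step 11. Cache: [L J]
  11. access L: HIT. Next use of L: step 13. Cache: [L J]
  12. access B: MISS, evict J (next use: step 15). Cache: [L B]
  13. access L: HIT. Next use of L: step 14. Cache: [L B]
  14. access L: HIT. Next use of L: step 19. Cache: [L B]
  15. access J: MISS, evict L (next use: step 19). Cache: [B J]
  16. access P: MISS, evict J (next use: step 20). Cache: [B P]
  17. access T: MISS, evict P (next use: step 21). Cache: [B T]
  18. access B: HIT. Next use of B: step 26. Cache: [B T]
  19. access L: MISS, evict B (next use: step 26). Cache: [T L]
  20. access J: MISS, evict L (next use: step 31). Cache: [T J]
  21. access P: MISS, evict J (next use: step 29). Cache: [T P]
  22. access H: MISS, evict P (next use: step 27). Cache: [T H]
  23. access T: HIT. Next use of T: step 24. Cache: [T H]
  24. access T: HIT. Next use of T: step 25. Cache: [T H]
  25. access T: HIT. Next use of T: never. Cache: [T H]
  26. access B: MISS, evict T (next use: never). Cache: [H B]
  27. access P: MISS, evict B (next use: step 32). Cache: [H P]
  28. access H: HIT. Next use of H: never. Cache: [H P]
  29. access J: MISS, evict H (next use: never). Cache: [P J]
  30. access Q: MISS, evict P (next use: never). Cache: [J Q]
  31. access L: MISS, evict J (next use: never). Cache: [Q L]
  32. access B: MISS, evict Q (next use: never). Cache: [L B]
Total: 11 hits, 21 misses, 19 evictions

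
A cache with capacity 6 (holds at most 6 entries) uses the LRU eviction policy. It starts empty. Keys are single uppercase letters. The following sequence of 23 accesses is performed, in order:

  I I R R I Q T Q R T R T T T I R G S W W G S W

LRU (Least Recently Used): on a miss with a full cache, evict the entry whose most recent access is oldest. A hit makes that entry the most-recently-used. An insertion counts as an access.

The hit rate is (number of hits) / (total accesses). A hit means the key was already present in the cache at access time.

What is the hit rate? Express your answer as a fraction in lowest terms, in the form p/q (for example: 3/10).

LRU simulation (capacity=6):
  1. access I: MISS. Cache (LRU->MRU): [I]
  2. access I: HIT. Cache (LRU->MRU): [I]
  3. access R: MISS. Cache (LRU->MRU): [I R]
  4. access R: HIT. Cache (LRU->MRU): [I R]
  5. access I: HIT. Cache (LRU->MRU): [R I]
  6. access Q: MISS. Cache (LRU->MRU): [R I Q]
  7. access T: MISS. Cache (LRU->MRU): [R I Q T]
  8. access Q: HIT. Cache (LRU->MRU): [R I T Q]
  9. access R: HIT. Cache (LRU->MRU): [I T Q R]
  10. access T: HIT. Cache (LRU->MRU): [I Q R T]
  11. access R: HIT. Cache (LRU->MRU): [I Q T R]
  12. access T: HIT. Cache (LRU->MRU): [I Q R T]
  13. access T: HIT. Cache (LRU->MRU): [I Q R T]
  14. access T: HIT. Cache (LRU->MRU): [I Q R T]
  15. access I: HIT. Cache (LRU->MRU): [Q R T I]
  16. access R: HIT. Cache (LRU->MRU): [Q T I R]
  17. access G: MISS. Cache (LRU->MRU): [Q T I R G]
  18. access S: MISS. Cache (LRU->MRU): [Q T I R G S]
  19. access W: MISS, evict Q. Cache (LRU->MRU): [T I R G S W]
  20. access W: HIT. Cache (LRU->MRU): [T I R G S W]
  21. access G: HIT. Cache (LRU->MRU): [T I R S W G]
  22. access S: HIT. Cache (LRU->MRU): [T I R W G S]
  23. access W: HIT. Cache (LRU->MRU): [T I R G S W]
Total: 16 hits, 7 misses, 1 evictions

Hit rate = 16/23

Answer: 16/23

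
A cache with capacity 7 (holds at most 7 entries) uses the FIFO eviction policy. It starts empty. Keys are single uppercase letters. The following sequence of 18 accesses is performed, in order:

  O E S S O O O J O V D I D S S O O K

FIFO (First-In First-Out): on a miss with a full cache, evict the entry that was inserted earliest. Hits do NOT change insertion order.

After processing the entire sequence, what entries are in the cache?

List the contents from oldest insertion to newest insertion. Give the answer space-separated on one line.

FIFO simulation (capacity=7):
  1. access O: MISS. Cache (old->new): [O]
  2. access E: MISS. Cache (old->new): [O E]
  3. access S: MISS. Cache (old->new): [O E S]
  4. access S: HIT. Cache (old->new): [O E S]
  5. access O: HIT. Cache (old->new): [O E S]
  6. access O: HIT. Cache (old->new): [O E S]
  7. access O: HIT. Cache (old->new): [O E S]
  8. access J: MISS. Cache (old->new): [O E S J]
  9. access O: HIT. Cache (old->new): [O E S J]
  10. access V: MISS. Cache (old->new): [O E S J V]
  11. access D: MISS. Cache (old->new): [O E S J V D]
  12. access I: MISS. Cache (old->new): [O E S J V D I]
  13. access D: HIT. Cache (old->new): [O E S J V D I]
  14. access S: HIT. Cache (old->new): [O E S J V D I]
  15. access S: HIT. Cache (old->new): [O E S J V D I]
  16. access O: HIT. Cache (old->new): [O E S J V D I]
  17. access O: HIT. Cache (old->new): [O E S J V D I]
  18. access K: MISS, evict O. Cache (old->new): [E S J V D I K]
Total: 10 hits, 8 misses, 1 evictions

Answer: E S J V D I K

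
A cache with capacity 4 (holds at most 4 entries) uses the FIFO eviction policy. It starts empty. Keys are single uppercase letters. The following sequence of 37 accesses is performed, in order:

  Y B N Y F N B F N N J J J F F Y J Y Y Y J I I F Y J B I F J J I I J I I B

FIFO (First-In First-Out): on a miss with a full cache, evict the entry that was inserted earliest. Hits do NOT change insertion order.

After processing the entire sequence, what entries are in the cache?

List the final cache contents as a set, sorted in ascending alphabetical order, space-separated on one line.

Answer: B F I J

Derivation:
FIFO simulation (capacity=4):
  1. access Y: MISS. Cache (old->new): [Y]
  2. access B: MISS. Cache (old->new): [Y B]
  3. access N: MISS. Cache (old->new): [Y B N]
  4. access Y: HIT. Cache (old->new): [Y B N]
  5. access F: MISS. Cache (old->new): [Y B N F]
  6. access N: HIT. Cache (old->new): [Y B N F]
  7. access B: HIT. Cache (old->new): [Y B N F]
  8. access F: HIT. Cache (old->new): [Y B N F]
  9. access N: HIT. Cache (old->new): [Y B N F]
  10. access N: HIT. Cache (old->new): [Y B N F]
  11. access J: MISS, evict Y. Cache (old->new): [B N F J]
  12. access J: HIT. Cache (old->new): [B N F J]
  13. access J: HIT. Cache (old->new): [B N F J]
  14. access F: HIT. Cache (old->new): [B N F J]
  15. access F: HIT. Cache (old->new): [B N F J]
  16. access Y: MISS, evict B. Cache (old->new): [N F J Y]
  17. access J: HIT. Cache (old->new): [N F J Y]
  18. access Y: HIT. Cache (old->new): [N F J Y]
  19. access Y: HIT. Cache (old->new): [N F J Y]
  20. access Y: HIT. Cache (old->new): [N F J Y]
  21. access J: HIT. Cache (old->new): [N F J Y]
  22. access I: MISS, evict N. Cache (old->new): [F J Y I]
  23. access I: HIT. Cache (old->new): [F J Y I]
  24. access F: HIT. Cache (old->new): [F J Y I]
  25. access Y: HIT. Cache (old->new): [F J Y I]
  26. access J: HIT. Cache (old->new): [F J Y I]
  27. access B: MISS, evict F. Cache (old->new): [J Y I B]
  28. access I: HIT. Cache (old->new): [J Y I B]
  29. access F: MISS, evict J. Cache (old->new): [Y I B F]
  30. access J: MISS, evict Y. Cache (old->new): [I B F J]
  31. access J: HIT. Cache (old->new): [I B F J]
  32. access I: HIT. Cache (old->new): [I B F J]
  33. access I: HIT. Cache (old->new): [I B F J]
  34. access J: HIT. Cache (old->new): [I B F J]
  35. access I: HIT. Cache (old->new): [I B F J]
  36. access I: HIT. Cache (old->new): [I B F J]
  37. access B: HIT. Cache (old->new): [I B F J]
Total: 27 hits, 10 misses, 6 evictions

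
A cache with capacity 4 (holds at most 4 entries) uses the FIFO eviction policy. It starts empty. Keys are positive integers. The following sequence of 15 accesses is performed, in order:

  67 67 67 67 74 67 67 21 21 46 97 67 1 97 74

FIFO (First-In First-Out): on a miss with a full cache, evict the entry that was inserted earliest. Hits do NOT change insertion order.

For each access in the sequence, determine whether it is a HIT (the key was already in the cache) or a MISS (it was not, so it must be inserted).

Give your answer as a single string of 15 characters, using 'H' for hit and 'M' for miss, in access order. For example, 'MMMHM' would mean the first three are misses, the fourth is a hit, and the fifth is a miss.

FIFO simulation (capacity=4):
  1. access 67: MISS. Cache (old->new): [67]
  2. access 67: HIT. Cache (old->new): [67]
  3. access 67: HIT. Cache (old->new): [67]
  4. access 67: HIT. Cache (old->new): [67]
  5. access 74: MISS. Cache (old->new): [67 74]
  6. access 67: HIT. Cache (old->new): [67 74]
  7. access 67: HIT. Cache (old->new): [67 74]
  8. access 21: MISS. Cache (old->new): [67 74 21]
  9. access 21: HIT. Cache (old->new): [67 74 21]
  10. access 46: MISS. Cache (old->new): [67 74 21 46]
  11. access 97: MISS, evict 67. Cache (old->new): [74 21 46 97]
  12. access 67: MISS, evict 74. Cache (old->new): [21 46 97 67]
  13. access 1: MISS, evict 21. Cache (old->new): [46 97 67 1]
  14. access 97: HIT. Cache (old->new): [46 97 67 1]
  15. access 74: MISS, evict 46. Cache (old->new): [97 67 1 74]
Total: 7 hits, 8 misses, 4 evictions

Answer: MHHHMHHMHMMMMHM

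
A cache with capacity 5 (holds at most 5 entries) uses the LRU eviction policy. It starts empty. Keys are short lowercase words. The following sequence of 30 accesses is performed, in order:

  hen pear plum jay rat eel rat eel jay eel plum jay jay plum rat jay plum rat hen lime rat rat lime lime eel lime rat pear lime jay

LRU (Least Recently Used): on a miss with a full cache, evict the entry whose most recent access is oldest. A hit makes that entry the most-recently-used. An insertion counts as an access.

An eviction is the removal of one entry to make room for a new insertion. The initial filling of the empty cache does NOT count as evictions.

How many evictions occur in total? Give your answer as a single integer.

Answer: 6

Derivation:
LRU simulation (capacity=5):
  1. access hen: MISS. Cache (LRU->MRU): [hen]
  2. access pear: MISS. Cache (LRU->MRU): [hen pear]
  3. access plum: MISS. Cache (LRU->MRU): [hen pear plum]
  4. access jay: MISS. Cache (LRU->MRU): [hen pear plum jay]
  5. access rat: MISS. Cache (LRU->MRU): [hen pear plum jay rat]
  6. access eel: MISS, evict hen. Cache (LRU->MRU): [pear plum jay rat eel]
  7. access rat: HIT. Cache (LRU->MRU): [pear plum jay eel rat]
  8. access eel: HIT. Cache (LRU->MRU): [pear plum jay rat eel]
  9. access jay: HIT. Cache (LRU->MRU): [pear plum rat eel jay]
  10. access eel: HIT. Cache (LRU->MRU): [pear plum rat jay eel]
  11. access plum: HIT. Cache (LRU->MRU): [pear rat jay eel plum]
  12. access jay: HIT. Cache (LRU->MRU): [pear rat eel plum jay]
  13. access jay: HIT. Cache (LRU->MRU): [pear rat eel plum jay]
  14. access plum: HIT. Cache (LRU->MRU): [pear rat eel jay plum]
  15. access rat: HIT. Cache (LRU->MRU): [pear eel jay plum rat]
  16. access jay: HIT. Cache (LRU->MRU): [pear eel plum rat jay]
  17. access plum: HIT. Cache (LRU->MRU): [pear eel rat jay plum]
  18. access rat: HIT. Cache (LRU->MRU): [pear eel jay plum rat]
  19. access hen: MISS, evict pear. Cache (LRU->MRU): [eel jay plum rat hen]
  20. access lime: MISS, evict eel. Cache (LRU->MRU): [jay plum rat hen lime]
  21. access rat: HIT. Cache (LRU->MRU): [jay plum hen lime rat]
  22. access rat: HIT. Cache (LRU->MRU): [jay plum hen lime rat]
  23. access lime: HIT. Cache (LRU->MRU): [jay plum hen rat lime]
  24. access lime: HIT. Cache (LRU->MRU): [jay plum hen rat lime]
  25. access eel: MISS, evict jay. Cache (LRU->MRU): [plum hen rat lime eel]
  26. access lime: HIT. Cache (LRU->MRU): [plum hen rat eel lime]
  27. access rat: HIT. Cache (LRU->MRU): [plum hen eel lime rat]
  28. access pear: MISS, evict plum. Cache (LRU->MRU): [hen eel lime rat pear]
  29. access lime: HIT. Cache (LRU->MRU): [hen eel rat pear lime]
  30. access jay: MISS, evict hen. Cache (LRU->MRU): [eel rat pear lime jay]
Total: 19 hits, 11 misses, 6 evictions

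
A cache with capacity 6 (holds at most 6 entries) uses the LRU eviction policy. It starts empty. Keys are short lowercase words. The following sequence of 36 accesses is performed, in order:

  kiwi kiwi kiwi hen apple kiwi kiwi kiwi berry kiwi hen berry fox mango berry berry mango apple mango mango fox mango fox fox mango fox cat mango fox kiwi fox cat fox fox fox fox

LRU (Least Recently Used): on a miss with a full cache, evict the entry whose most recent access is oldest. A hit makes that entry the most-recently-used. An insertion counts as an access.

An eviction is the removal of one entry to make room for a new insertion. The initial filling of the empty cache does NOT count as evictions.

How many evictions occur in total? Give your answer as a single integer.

LRU simulation (capacity=6):
  1. access kiwi: MISS. Cache (LRU->MRU): [kiwi]
  2. access kiwi: HIT. Cache (LRU->MRU): [kiwi]
  3. access kiwi: HIT. Cache (LRU->MRU): [kiwi]
  4. access hen: MISS. Cache (LRU->MRU): [kiwi hen]
  5. access apple: MISS. Cache (LRU->MRU): [kiwi hen apple]
  6. access kiwi: HIT. Cache (LRU->MRU): [hen apple kiwi]
  7. access kiwi: HIT. Cache (LRU->MRU): [hen apple kiwi]
  8. access kiwi: HIT. Cache (LRU->MRU): [hen apple kiwi]
  9. access berry: MISS. Cache (LRU->MRU): [hen apple kiwi berry]
  10. access kiwi: HIT. Cache (LRU->MRU): [hen apple berry kiwi]
  11. access hen: HIT. Cache (LRU->MRU): [apple berry kiwi hen]
  12. access berry: HIT. Cache (LRU->MRU): [apple kiwi hen berry]
  13. access fox: MISS. Cache (LRU->MRU): [apple kiwi hen berry fox]
  14. access mango: MISS. Cache (LRU->MRU): [apple kiwi hen berry fox mango]
  15. access berry: HIT. Cache (LRU->MRU): [apple kiwi hen fox mango berry]
  16. access berry: HIT. Cache (LRU->MRU): [apple kiwi hen fox mango berry]
  17. access mango: HIT. Cache (LRU->MRU): [apple kiwi hen fox berry mango]
  18. access apple: HIT. Cache (LRU->MRU): [kiwi hen fox berry mango apple]
  19. access mango: HIT. Cache (LRU->MRU): [kiwi hen fox berry apple mango]
  20. access mango: HIT. Cache (LRU->MRU): [kiwi hen fox berry apple mango]
  21. access fox: HIT. Cache (LRU->MRU): [kiwi hen berry apple mango fox]
  22. access mango: HIT. Cache (LRU->MRU): [kiwi hen berry apple fox mango]
  23. access fox: HIT. Cache (LRU->MRU): [kiwi hen berry apple mango fox]
  24. access fox: HIT. Cache (LRU->MRU): [kiwi hen berry apple mango fox]
  25. access mango: HIT. Cache (LRU->MRU): [kiwi hen berry apple fox mango]
  26. access fox: HIT. Cache (LRU->MRU): [kiwi hen berry apple mango fox]
  27. access cat: MISS, evict kiwi. Cache (LRU->MRU): [hen berry apple mango fox cat]
  28. access mango: HIT. Cache (LRU->MRU): [hen berry apple fox cat mango]
  29. access fox: HIT. Cache (LRU->MRU): [hen berry apple cat mango fox]
  30. access kiwi: MISS, evict hen. Cache (LRU->MRU): [berry apple cat mango fox kiwi]
  31. access fox: HIT. Cache (LRU->MRU): [berry apple cat mango kiwi fox]
  32. access cat: HIT. Cache (LRU->MRU): [berry apple mango kiwi fox cat]
  33. access fox: HIT. Cache (LRU->MRU): [berry apple mango kiwi cat fox]
  34. access fox: HIT. Cache (LRU->MRU): [berry apple mango kiwi cat fox]
  35. access fox: HIT. Cache (LRU->MRU): [berry apple mango kiwi cat fox]
  36. access fox: HIT. Cache (LRU->MRU): [berry apple mango kiwi cat fox]
Total: 28 hits, 8 misses, 2 evictions

Answer: 2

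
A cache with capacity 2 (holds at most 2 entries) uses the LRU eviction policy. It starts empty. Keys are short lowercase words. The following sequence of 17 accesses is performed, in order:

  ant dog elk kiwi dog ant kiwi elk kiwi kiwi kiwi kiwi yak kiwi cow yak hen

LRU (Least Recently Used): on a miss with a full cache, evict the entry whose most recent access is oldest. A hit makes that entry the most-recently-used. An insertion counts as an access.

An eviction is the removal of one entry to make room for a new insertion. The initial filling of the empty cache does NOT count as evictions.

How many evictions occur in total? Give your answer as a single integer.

LRU simulation (capacity=2):
  1. access ant: MISS. Cache (LRU->MRU): [ant]
  2. access dog: MISS. Cache (LRU->MRU): [ant dog]
  3. access elk: MISS, evict ant. Cache (LRU->MRU): [dog elk]
  4. access kiwi: MISS, evict dog. Cache (LRU->MRU): [elk kiwi]
  5. access dog: MISS, evict elk. Cache (LRU->MRU): [kiwi dog]
  6. access ant: MISS, evict kiwi. Cache (LRU->MRU): [dog ant]
  7. access kiwi: MISS, evict dog. Cache (LRU->MRU): [ant kiwi]
  8. access elk: MISS, evict ant. Cache (LRU->MRU): [kiwi elk]
  9. access kiwi: HIT. Cache (LRU->MRU): [elk kiwi]
  10. access kiwi: HIT. Cache (LRU->MRU): [elk kiwi]
  11. access kiwi: HIT. Cache (LRU->MRU): [elk kiwi]
  12. access kiwi: HIT. Cache (LRU->MRU): [elk kiwi]
  13. access yak: MISS, evict elk. Cache (LRU->MRU): [kiwi yak]
  14. access kiwi: HIT. Cache (LRU->MRU): [yak kiwi]
  15. access cow: MISS, evict yak. Cache (LRU->MRU): [kiwi cow]
  16. access yak: MISS, evict kiwi. Cache (LRU->MRU): [cow yak]
  17. access hen: MISS, evict cow. Cache (LRU->MRU): [yak hen]
Total: 5 hits, 12 misses, 10 evictions

Answer: 10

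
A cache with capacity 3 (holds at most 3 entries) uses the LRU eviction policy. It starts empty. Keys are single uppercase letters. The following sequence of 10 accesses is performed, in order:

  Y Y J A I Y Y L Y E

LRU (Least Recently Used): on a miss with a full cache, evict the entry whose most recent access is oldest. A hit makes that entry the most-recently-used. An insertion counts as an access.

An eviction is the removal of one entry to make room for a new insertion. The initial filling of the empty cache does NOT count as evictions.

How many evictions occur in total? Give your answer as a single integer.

LRU simulation (capacity=3):
  1. access Y: MISS. Cache (LRU->MRU): [Y]
  2. access Y: HIT. Cache (LRU->MRU): [Y]
  3. access J: MISS. Cache (LRU->MRU): [Y J]
  4. access A: MISS. Cache (LRU->MRU): [Y J A]
  5. access I: MISS, evict Y. Cache (LRU->MRU): [J A I]
  6. access Y: MISS, evict J. Cache (LRU->MRU): [A I Y]
  7. access Y: HIT. Cache (LRU->MRU): [A I Y]
  8. access L: MISS, evict A. Cache (LRU->MRU): [I Y L]
  9. access Y: HIT. Cache (LRU->MRU): [I L Y]
  10. access E: MISS, evict I. Cache (LRU->MRU): [L Y E]
Total: 3 hits, 7 misses, 4 evictions

Answer: 4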